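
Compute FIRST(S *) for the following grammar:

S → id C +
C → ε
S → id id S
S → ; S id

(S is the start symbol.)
{ ';', 'id' }

FIRST sets of the non-terminals involved (from the grammar, by fixed-point iteration):
  FIRST(S) = { ';', 'id' }

To compute FIRST(S *), process the symbols left to right:
Symbol S is a non-terminal. Add FIRST(S) \ {ε} = { ';', 'id' }
S is not nullable (ε ∉ FIRST(S)), so stop here.
FIRST(S *) = { ';', 'id' }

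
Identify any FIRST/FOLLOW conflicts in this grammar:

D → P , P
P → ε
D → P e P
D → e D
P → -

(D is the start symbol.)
No FIRST/FOLLOW conflicts.

A FIRST/FOLLOW conflict occurs when a non-terminal N has a nullable alternative N → β (β ⇒* ε) and another alternative N → α with FIRST(α) ∩ FOLLOW(N) ≠ ∅: on such a lookahead the parser cannot decide between expanding α and letting N vanish via β.

Nullable non-terminals: P.

P: nullable alternative(s) P → ε; FOLLOW(P) = { $, ',', 'e' }
  P → ε: FIRST \ {ε} = { } — this is the only nullable alternative, skip
  P → -: FIRST \ {ε} = { '-' } — disjoint from FOLLOW(P)

D has no nullable alternative, so no FIRST/FOLLOW check is needed there.

No FIRST/FOLLOW conflicts found.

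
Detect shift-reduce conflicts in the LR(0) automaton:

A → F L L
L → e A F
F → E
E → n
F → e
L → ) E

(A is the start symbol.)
A shift-reduce conflict occurs when an LR(0) state has both:
  - a complete (reduce) item [A → α .] (dot at the end), and
  - a shift item [B → β . c γ] (dot before a terminal).

Augment with A' → A and build the canonical LR(0) collection (I0 = CLOSURE({[A' → . A]}), then GOTO on every symbol after a dot until no new states appear). It has 13 states:
  I0: { [A → . F L L], [A' → . A], [E → . n], [F → . E], [F → . e] }  — shift
  I1: { [A' → A .] }  — accept
  I2: { [F → E .] }  — reduce
  I3: { [A → F . L L], [L → . ) E], [L → . e A F] }  — shift
  I4: { [F → e .] }  — reduce
  I5: { [E → n .] }  — reduce
  I6: { [E → . n], [L → ) . E] }  — shift
  I7: { [A → F L . L], [L → . ) E], [L → . e A F] }  — shift
  I8: { [A → . F L L], [E → . n], [F → . E], [F → . e], [L → e . A F] }  — shift
  I9: { [E → . n], [F → . E], [F → . e], [L → e A . F] }  — shift
  I10: { [L → e A F .] }  — reduce
  I11: { [A → F L L .] }  — reduce
  I12: { [L → ) E .] }  — reduce

No state contains both a complete item and a shift item.

Answer: No shift-reduce conflicts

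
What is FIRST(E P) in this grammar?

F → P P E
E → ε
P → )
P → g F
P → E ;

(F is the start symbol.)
FIRST sets of the non-terminals involved (from the grammar, by fixed-point iteration):
  FIRST(E) = { ε }
  FIRST(P) = { ')', ';', 'g' }

To compute FIRST(E P), process the symbols left to right:
Symbol E is a non-terminal. Add FIRST(E) \ {ε} = { }
E is nullable (ε ∈ FIRST(E)), continue to the next symbol.
Symbol P is a non-terminal. Add FIRST(P) \ {ε} = { ')', ';', 'g' }
P is not nullable (ε ∉ FIRST(P)), so stop here.
FIRST(E P) = { ')', ';', 'g' }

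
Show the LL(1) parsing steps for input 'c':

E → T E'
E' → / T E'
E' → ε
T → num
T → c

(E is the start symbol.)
LL(1) parsing maintains a stack (initially the start symbol over $) and the input. At each step: if the stack top is a terminal, match it against the current input token; if it is a non-terminal N, replace it with the RHS of M[N, lookahead] (the unique production whose predict set contains the lookahead).

Stack is shown with the top on the left.

Stack   Input  Action
---------------------
E $     c $    output E → T E'
T E' $  c $    output T → c
c E' $  c $    match 'c'
E' $    $      output E' → ε
$       $      accept

The string is accepted.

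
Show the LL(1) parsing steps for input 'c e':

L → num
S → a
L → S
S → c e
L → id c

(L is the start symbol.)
LL(1) parsing maintains a stack (initially the start symbol over $) and the input. At each step: if the stack top is a terminal, match it against the current input token; if it is a non-terminal N, replace it with the RHS of M[N, lookahead] (the unique production whose predict set contains the lookahead).

Stack is shown with the top on the left.

Stack  Input  Action
--------------------
L $    c e $  output L → S
S $    c e $  output S → c e
c e $  c e $  match 'c'
e $    e $    match 'e'
$      $      accept

The string is accepted.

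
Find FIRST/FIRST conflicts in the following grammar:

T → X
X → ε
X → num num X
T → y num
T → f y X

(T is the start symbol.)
A FIRST/FIRST conflict occurs when two productions N → α and N → β for the same non-terminal have FIRST(α) ∩ FIRST(β) ≠ ∅ (with ε ∈ FIRST of a nullable right-hand side, so two nullable alternatives also conflict).

FIRST sets of the non-terminals at (or reachable through a nullable prefix from) the front of some alternative:
  FIRST(X) = { 'num', ε }

Productions for T:
  T → X: FIRST = { 'num', ε }
  T → y num: FIRST = { 'y' }
  T → f y X: FIRST = { 'f' }
Productions for X:
  X → ε: FIRST = { ε }
  X → num num X: FIRST = { 'num' }

All alternatives of each non-terminal have pairwise disjoint FIRST sets.

Answer: No FIRST/FIRST conflicts.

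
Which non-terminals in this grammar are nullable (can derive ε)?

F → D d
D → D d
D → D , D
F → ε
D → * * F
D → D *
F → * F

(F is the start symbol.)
{ 'F' }

ε-productions: F → ε
So F is immediately nullable.
No further non-terminal can be added: every production for the remaining non-terminals contains a terminal or a non-nullable non-terminal.
Nullable = { 'F' }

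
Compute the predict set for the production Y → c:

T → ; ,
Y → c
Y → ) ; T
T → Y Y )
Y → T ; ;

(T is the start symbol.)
PREDICT(Y → c) = (FIRST(RHS) \ {ε}) ∪ (FOLLOW(Y) if ε ∈ FIRST(RHS), i.e. RHS ⇒* ε)
FIRST(c) = { 'c' }
ε ∉ FIRST(c), so FOLLOW(Y) is not added.
PREDICT(Y → c) = { 'c' }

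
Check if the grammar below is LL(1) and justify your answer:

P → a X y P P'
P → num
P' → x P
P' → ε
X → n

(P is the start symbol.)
A grammar is LL(1) if for each non-terminal N with multiple productions, the predict sets of those productions are pairwise disjoint, where PREDICT(N → α) = (FIRST(α) \ {ε}) ∪ (FOLLOW(N) if α ⇒* ε).

Relevant sets:
  FOLLOW(P') = { $, 'x' }

For P:
  PREDICT(P → a X y P P') = { 'a' }
  PREDICT(P → num) = { 'num' }
For P':
  PREDICT(P' → x P) = { 'x' }
  PREDICT(P' → ε) = { $, 'x' }
X has a single production, so nothing to check there.

Conflict found: Predict set conflict for P': { 'x' }
The grammar is NOT LL(1).

Answer: No. Predict set conflict for P': { 'x' }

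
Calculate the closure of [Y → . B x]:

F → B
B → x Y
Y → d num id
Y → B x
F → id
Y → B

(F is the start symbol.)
{ [B → . x Y], [Y → . B x] }

To compute CLOSURE, for each item [A → α.Bβ] where B is a non-terminal, add [B → .γ] for all productions B → γ; repeat for the newly added items until nothing changes.

Start with: [Y → . B x]
  [Y → . B x] has the dot before B: add [B → . x Y]
No further items can be added.

CLOSURE = { [B → . x Y], [Y → . B x] }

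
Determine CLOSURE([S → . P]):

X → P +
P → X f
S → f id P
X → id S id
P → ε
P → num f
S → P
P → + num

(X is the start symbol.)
{ [P → . + num], [P → . X f], [P → . num f], [P → .], [S → . P], [X → . P +], [X → . id S id] }

To compute CLOSURE, for each item [A → α.Bβ] where B is a non-terminal, add [B → .γ] for all productions B → γ; repeat for the newly added items until nothing changes.

Start with: [S → . P]
  [S → . P] has the dot before P: add [P → . X f], [P → .], [P → . num f], [P → . + num]
  [P → . X f] has the dot before X: add [X → . P +], [X → . id S id]
No further items can be added.

CLOSURE = { [P → . + num], [P → . X f], [P → . num f], [P → .], [S → . P], [X → . P +], [X → . id S id] }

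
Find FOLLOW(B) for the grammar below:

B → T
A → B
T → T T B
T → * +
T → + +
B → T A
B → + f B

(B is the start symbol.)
{ $, '*', '+' }

To compute FOLLOW(B), find every occurrence of B on a right-hand side N → α B β: add FIRST(β) \ {ε}, and if β is empty or nullable also add FOLLOW(N). Iterate to a fixed point.

B is the start symbol, so $ ∈ FOLLOW(B).
In A → B: B is at the end, add FOLLOW(A)
In T → T T B: B is at the end, add FOLLOW(T)
In B → + f B: B is at the end; this adds FOLLOW(B) to itself — nothing new

The FOLLOW sets referred to above (computed the same way, to a fixed point):
  FOLLOW(A) = { $, '*', '+' }
  FOLLOW(T) = { $, '*', '+' }

Taking the union: FOLLOW(B) = { $, '*', '+' }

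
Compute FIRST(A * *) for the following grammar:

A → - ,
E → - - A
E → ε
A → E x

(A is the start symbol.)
{ '-', 'x' }

FIRST sets of the non-terminals involved (from the grammar, by fixed-point iteration):
  FIRST(A) = { '-', 'x' }

To compute FIRST(A * *), process the symbols left to right:
Symbol A is a non-terminal. Add FIRST(A) \ {ε} = { '-', 'x' }
A is not nullable (ε ∉ FIRST(A)), so stop here.
FIRST(A * *) = { '-', 'x' }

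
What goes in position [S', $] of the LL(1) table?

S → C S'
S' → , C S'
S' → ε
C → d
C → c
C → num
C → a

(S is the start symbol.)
S' → ε

To find M[S', $], we find productions for S' where $ is in the predict set (PREDICT(N → α) = (FIRST(α) \ {ε}) ∪ (FOLLOW(N) if α ⇒* ε)).

Relevant sets:
  FOLLOW(S') = { $ }

S' → , C S': PREDICT = { ',' }
S' → ε: PREDICT = { $ }
  $ is in predict set, so this production goes in M[S', $]

M[S', $] = S' → ε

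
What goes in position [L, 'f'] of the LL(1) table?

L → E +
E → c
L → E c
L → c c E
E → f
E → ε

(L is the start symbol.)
To find M[L, 'f'], we find productions for L where 'f' is in the predict set (PREDICT(N → α) = (FIRST(α) \ {ε}) ∪ (FOLLOW(N) if α ⇒* ε)).

Relevant sets:
  FIRST(E) = { 'c', 'f', ε }

L → E +: PREDICT = { '+', 'c', 'f' }
  'f' is in predict set, so this production goes in M[L, 'f']
L → E c: PREDICT = { 'c', 'f' }
  'f' is in predict set, so this production goes in M[L, 'f']
L → c c E: PREDICT = { 'c' }

M[L, 'f'] = L → E +, L → E c  (a multiply-defined cell — the grammar is not LL(1))

Answer: L → E +, L → E c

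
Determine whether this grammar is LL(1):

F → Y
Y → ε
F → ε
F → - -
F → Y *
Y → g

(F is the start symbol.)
No. Predict set conflict for F: { $ }

A grammar is LL(1) if for each non-terminal N with multiple productions, the predict sets of those productions are pairwise disjoint, where PREDICT(N → α) = (FIRST(α) \ {ε}) ∪ (FOLLOW(N) if α ⇒* ε).

Relevant sets:
  FIRST(Y) = { 'g', ε }
  FOLLOW(F) = { $ }
  FOLLOW(Y) = { $, '*' }

For F:
  PREDICT(F → Y) = { $, 'g' }
  PREDICT(F → ε) = { $ }
  PREDICT(F → '-' '-') = { '-' }
  PREDICT(F → Y '*') = { '*', 'g' }
For Y:
  PREDICT(Y → ε) = { $, '*' }
  PREDICT(Y → g) = { 'g' }

Conflict found: Predict set conflict for F: { $ }
The grammar is NOT LL(1).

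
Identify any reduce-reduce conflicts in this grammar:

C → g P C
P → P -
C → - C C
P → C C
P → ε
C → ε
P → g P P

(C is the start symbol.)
Yes — I3: [C → .] vs [P → .]; I6: [C → .] vs [P → .]; I7: [C → .] vs [P → .]; I8: [C → .] vs [P → P - .]; I9: [C → .] vs [C → g P C .]

A reduce-reduce conflict occurs when an LR(0) state has two complete items [A → α .] and [B → β .] — both call for a reduction, and with no lookahead the parser cannot choose between them.

Augment with C' → C and build the canonical LR(0) collection (I0 = CLOSURE({[C' → . C]}), then GOTO on every symbol after a dot until no new states appear). It has 16 states:
  I0: { [C → . - C C], [C → . g P C], [C → .], [C' → . C] }  — shift, reduce
  I1: { [C → - . C C], [C → . - C C], [C → . g P C], [C → .] }  — shift, reduce
  I2: { [C' → C .] }  — accept
  I3: { [C → . - C C], [C → . g P C], [C → .], [C → g . P C], [P → . C C], [P → . P -], [P → . g P P], [P → .] }  — shift, 2 reduces
  I4: { [C → . - C C], [C → . g P C], [C → .], [P → C . C] }  — shift, reduce
  I5: { [C → . - C C], [C → . g P C], [C → .], [C → g P . C], [P → P . -] }  — shift, reduce
  I6: { [C → . - C C], [C → . g P C], [C → .], [C → g . P C], [P → . C C], [P → . P -], [P → . g P P], [P → .], [P → g . P P] }  — shift, 2 reduces
  I7: { [C → . - C C], [C → . g P C], [C → .], [C → g P . C], [P → . C C], [P → . P -], [P → . g P P], [P → .], [P → P . -], [P → g P . P] }  — shift, 2 reduces
  I8: { [C → - . C C], [C → . - C C], [C → . g P C], [C → .], [P → P - .] }  — shift, 2 reduces
  I9: { [C → . - C C], [C → . g P C], [C → .], [C → g P C .], [P → C . C] }  — shift, 2 reduces
  I10: { [P → P . -], [P → g P P .] }  — shift, reduce
  I11: { [P → P - .] }  — reduce
  I12: { [P → C C .] }  — reduce
  I13: { [C → - C . C], [C → . - C C], [C → . g P C], [C → .] }  — shift, reduce
  I14: { [C → - C C .] }  — reduce
  I15: { [C → g P C .] }  — reduce

I3 contains complete items [C → .], [P → .] — reduce-reduce conflict.
I6 contains complete items [C → .], [P → .] — reduce-reduce conflict.
I7 contains complete items [C → .], [P → .] — reduce-reduce conflict.
I8 contains complete items [C → .], [P → P - .] — reduce-reduce conflict.
I9 contains complete items [C → .], [C → g P C .] — reduce-reduce conflict.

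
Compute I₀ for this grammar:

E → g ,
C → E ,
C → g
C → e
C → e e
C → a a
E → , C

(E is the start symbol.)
{ [E → . , C], [E → . g ,], [E' → . E] }

First, augment the grammar with E' → E
I₀ = CLOSURE({ [E' → . E] }):
  [E' → . E] has the dot before E: add [E → . g ,], [E → . , C]
No further items can be added.

I₀ = { [E → . , C], [E → . g ,], [E' → . E] }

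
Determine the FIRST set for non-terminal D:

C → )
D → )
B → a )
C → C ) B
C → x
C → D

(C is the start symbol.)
{ ')' }

From D → ):
  - ')' is a terminal: add ')' and stop

Collecting: FIRST(D) = { ')' }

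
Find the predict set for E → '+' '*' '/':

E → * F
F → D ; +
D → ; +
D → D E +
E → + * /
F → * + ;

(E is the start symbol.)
PREDICT(E → '+' '*' '/') = (FIRST(RHS) \ {ε}) ∪ (FOLLOW(E) if ε ∈ FIRST(RHS), i.e. RHS ⇒* ε)
FIRST('+' '*' '/') = { '+' }
ε ∉ FIRST('+' '*' '/'), so FOLLOW(E) is not added.
PREDICT(E → '+' '*' '/') = { '+' }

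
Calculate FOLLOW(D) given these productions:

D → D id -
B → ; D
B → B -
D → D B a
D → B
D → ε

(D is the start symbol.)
{ $, '-', ';', 'a', 'id' }

To compute FOLLOW(D), find every occurrence of D on a right-hand side N → α D β: add FIRST(β) \ {ε}, and if β is empty or nullable also add FOLLOW(N). Iterate to a fixed point.

D is the start symbol, so $ ∈ FOLLOW(D).
In D → D id -: D is followed by id '-', add FIRST(id '-') \ {ε} = { 'id' }
In B → ; D: D is at the end, add FOLLOW(B)
In D → D B a: D is followed by B a, add FIRST(B a) \ {ε} = { ';' }

The FOLLOW sets referred to above (computed the same way, to a fixed point):
  FOLLOW(B) = { $, '-', ';', 'a', 'id' }

Taking the union: FOLLOW(D) = { $, '-', ';', 'a', 'id' }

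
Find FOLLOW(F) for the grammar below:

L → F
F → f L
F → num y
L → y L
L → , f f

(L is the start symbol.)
{ $ }

To compute FOLLOW(F), find every occurrence of F on a right-hand side N → α F β: add FIRST(β) \ {ε}, and if β is empty or nullable also add FOLLOW(N). Iterate to a fixed point.

In L → F: F is at the end, add FOLLOW(L)

The FOLLOW sets referred to above (computed the same way, to a fixed point):
  FOLLOW(L) = { $ }

Taking the union: FOLLOW(F) = { $ }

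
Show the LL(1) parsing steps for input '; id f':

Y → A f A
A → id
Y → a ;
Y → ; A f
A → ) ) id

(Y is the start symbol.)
LL(1) parsing maintains a stack (initially the start symbol over $) and the input. At each step: if the stack top is a terminal, match it against the current input token; if it is a non-terminal N, replace it with the RHS of M[N, lookahead] (the unique production whose predict set contains the lookahead).

Stack is shown with the top on the left.

Stack    Input     Action
-------------------------
Y $      ; id f $  output Y → ; A f
; A f $  ; id f $  match ';'
A f $    id f $    output A → id
id f $   id f $    match 'id'
f $      f $       match 'f'
$        $         accept

The string is accepted.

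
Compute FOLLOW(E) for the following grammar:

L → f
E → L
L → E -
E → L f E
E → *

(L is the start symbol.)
To compute FOLLOW(E), find every occurrence of E on a right-hand side N → α E β: add FIRST(β) \ {ε}, and if β is empty or nullable also add FOLLOW(N). Iterate to a fixed point.

In L → E -: E is followed by '-', add FIRST('-') \ {ε} = { '-' }
In E → L f E: E is at the end; this adds FOLLOW(E) to itself — nothing new

Taking the union: FOLLOW(E) = { '-' }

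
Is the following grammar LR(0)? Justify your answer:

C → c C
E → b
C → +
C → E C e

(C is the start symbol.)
Yes, the grammar is LR(0)

Augment with C' → C and build the canonical LR(0) collection (I0 = CLOSURE({[C' → . C]}), then GOTO on every symbol after a dot until no new states appear). It has 9 states:
  I0: { [C → . +], [C → . E C e], [C → . c C], [C' → . C], [E → . b] }  — shift
  I1: { [C → + .] }  — reduce
  I2: { [C' → C .] }  — accept
  I3: { [C → . +], [C → . E C e], [C → . c C], [C → E . C e], [E → . b] }  — shift
  I4: { [E → b .] }  — reduce
  I5: { [C → . +], [C → . E C e], [C → . c C], [C → c . C], [E → . b] }  — shift
  I6: { [C → c C .] }  — reduce
  I7: { [C → E C . e] }  — shift
  I8: { [C → E C e .] }  — reduce

Every state is either a pure shift/goto state or contains exactly one complete item and nothing to shift — no conflicts. The grammar is LR(0).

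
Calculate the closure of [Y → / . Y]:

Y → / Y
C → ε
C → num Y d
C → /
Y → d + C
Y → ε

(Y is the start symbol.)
{ [Y → . / Y], [Y → . d + C], [Y → .], [Y → / . Y] }

To compute CLOSURE, for each item [A → α.Bβ] where B is a non-terminal, add [B → .γ] for all productions B → γ; repeat for the newly added items until nothing changes.

Start with: [Y → / . Y]
  [Y → / . Y] has the dot before Y: add [Y → . / Y], [Y → . d + C], [Y → .]
No further items can be added.

CLOSURE = { [Y → . / Y], [Y → . d + C], [Y → .], [Y → / . Y] }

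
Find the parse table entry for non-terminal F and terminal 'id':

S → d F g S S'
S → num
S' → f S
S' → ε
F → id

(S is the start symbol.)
F → id

To find M[F, 'id'], we find productions for F where 'id' is in the predict set (PREDICT(N → α) = (FIRST(α) \ {ε}) ∪ (FOLLOW(N) if α ⇒* ε)).

F → id: PREDICT = { 'id' }
  'id' is in predict set, so this production goes in M[F, 'id']

M[F, 'id'] = F → id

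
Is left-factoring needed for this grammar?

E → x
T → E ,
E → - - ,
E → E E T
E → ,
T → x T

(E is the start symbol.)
Left-factoring is needed when two productions for the same non-terminal
share a common prefix on the right-hand side.

Productions for E:
  E → x
  E → - - ,
  E → E E T
  E → ,
Productions for T:
  T → E ,
  T → x T

No common prefixes found.

Answer: No, left-factoring is not needed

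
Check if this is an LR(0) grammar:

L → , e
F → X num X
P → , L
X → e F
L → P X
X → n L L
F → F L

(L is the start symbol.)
No. Shift-reduce conflict between [X → e F .] and [L → . , e]

Augment with L' → L and build the canonical LR(0) collection (I0 = CLOSURE({[L' → . L]}), then GOTO on every symbol after a dot until no new states appear). It has 16 states:
  I0: { [L → . , e], [L → . P X], [L' → . L], [P → . , L] }  — shift
  I1: { [L → , . e], [L → . , e], [L → . P X], [P → , . L], [P → . , L] }  — shift
  I2: { [L' → L .] }  — accept
  I3: { [L → P . X], [X → . e F], [X → . n L L] }  — shift
  I4: { [L → P X .] }  — reduce
  I5: { [F → . F L], [F → . X num X], [X → . e F], [X → . n L L], [X → e . F] }  — shift
  I6: { [L → . , e], [L → . P X], [P → . , L], [X → n . L L] }  — shift
  I7: { [L → . , e], [L → . P X], [P → . , L], [X → n L . L] }  — shift
  I8: { [X → n L L .] }  — reduce
  I9: { [F → F . L], [L → . , e], [L → . P X], [P → . , L], [X → e F .] }  — shift, reduce
  I10: { [F → X . num X] }  — shift
  I11: { [F → X num . X], [X → . e F], [X → . n L L] }  — shift
  I12: { [F → X num X .] }  — reduce
  I13: { [F → F L .] }  — reduce
  I14: { [P → , L .] }  — reduce
  I15: { [L → , e .] }  — reduce

Conflict in state I9:
  Shift-reduce conflict between [X → e F .] and [L → . , e]
So the grammar is NOT LR(0).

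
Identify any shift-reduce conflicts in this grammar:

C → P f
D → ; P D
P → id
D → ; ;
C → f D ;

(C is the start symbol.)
No shift-reduce conflicts

Augment with C' → C and build the canonical LR(0) collection (I0 = CLOSURE({[C' → . C]}), then GOTO on every symbol after a dot until no new states appear). It has 12 states:
  I0: { [C → . P f], [C → . f D ;], [C' → . C], [P → . id] }  — shift
  I1: { [C' → C .] }  — accept
  I2: { [C → P . f] }  — shift
  I3: { [C → f . D ;], [D → . ; ;], [D → . ; P D] }  — shift
  I4: { [P → id .] }  — reduce
  I5: { [D → ; . ;], [D → ; . P D], [P → . id] }  — shift
  I6: { [C → f D . ;] }  — shift
  I7: { [C → f D ; .] }  — reduce
  I8: { [D → ; ; .] }  — reduce
  I9: { [D → . ; ;], [D → . ; P D], [D → ; P . D] }  — shift
  I10: { [D → ; P D .] }  — reduce
  I11: { [C → P f .] }  — reduce

No state contains both a complete item and a shift item.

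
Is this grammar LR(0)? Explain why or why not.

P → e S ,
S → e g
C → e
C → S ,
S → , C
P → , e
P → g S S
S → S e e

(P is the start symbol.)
A grammar is LR(0) if no state in the canonical LR(0) collection has:
  - both a shift item (dot before a terminal) and a complete item (shift-reduce conflict), or
  - two or more complete items (reduce-reduce conflict; the accept item [P' → P .] counts as a complete item here).

Augment with P' → P and build the canonical LR(0) collection (I0 = CLOSURE({[P' → . P]}), then GOTO on every symbol after a dot until no new states appear). It has 20 states:
  I0: { [P → . , e], [P → . e S ,], [P → . g S S], [P' → . P] }  — shift
  I1: { [P → , . e] }  — shift
  I2: { [P' → P .] }  — accept
  I3: { [P → e . S ,], [S → . , C], [S → . S e e], [S → . e g] }  — shift
  I4: { [P → g . S S], [S → . , C], [S → . S e e], [S → . e g] }  — shift
  I5: { [C → . S ,], [C → . e], [S → , . C], [S → . , C], [S → . S e e], [S → . e g] }  — shift
  I6: { [P → g S . S], [S → . , C], [S → . S e e], [S → . e g], [S → S . e e] }  — shift
  I7: { [S → e . g] }  — shift
  I8: { [S → e g .] }  — reduce
  I9: { [P → g S S .], [S → S . e e] }  — shift, reduce
  I10: { [S → S e . e], [S → e . g] }  — shift
  I11: { [S → S e e .] }  — reduce
  I12: { [S → S e . e] }  — shift
  I13: { [S → , C .] }  — reduce
  I14: { [C → S . ,], [S → S . e e] }  — shift
  I15: { [C → e .], [S → e . g] }  — shift, reduce
  I16: { [C → S , .] }  — reduce
  I17: { [P → e S . ,], [S → S . e e] }  — shift
  I18: { [P → e S , .] }  — reduce
  I19: { [P → , e .] }  — reduce

Conflict in state I9:
  Shift-reduce conflict between [P → g S S .] and [S → S . e e]
So the grammar is NOT LR(0).

Answer: No. Shift-reduce conflict between [P → g S S .] and [S → S . e e]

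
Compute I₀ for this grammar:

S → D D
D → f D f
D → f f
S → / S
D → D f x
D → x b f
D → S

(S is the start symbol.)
First, augment the grammar with S' → S
I₀ = CLOSURE({ [S' → . S] }):
  [S' → . S] has the dot before S: add [S → . D D], [S → . / S]
  [S → . D D] has the dot before D: add [D → . f D f], [D → . f f], [D → . D f x], [D → . x b f], [D → . S]
No further items can be added.

I₀ = { [D → . D f x], [D → . S], [D → . f D f], [D → . f f], [D → . x b f], [S → . / S], [S → . D D], [S' → . S] }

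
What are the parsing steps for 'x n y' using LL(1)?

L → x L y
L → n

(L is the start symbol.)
Stack is shown with the top on the left.

Stack    Input    Action
------------------------
L $      x n y $  output L → x L y
x L y $  x n y $  match 'x'
L y $    n y $    output L → n
n y $    n y $    match 'n'
y $      y $      match 'y'
$        $        accept

The string is accepted.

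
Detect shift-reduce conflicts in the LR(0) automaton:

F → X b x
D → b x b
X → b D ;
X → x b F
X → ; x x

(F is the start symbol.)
No shift-reduce conflicts

A shift-reduce conflict occurs when an LR(0) state has both:
  - a complete (reduce) item [A → α .] (dot at the end), and
  - a shift item [B → β . c γ] (dot before a terminal).

Augment with F' → F and build the canonical LR(0) collection (I0 = CLOSURE({[F' → . F]}), then GOTO on every symbol after a dot until no new states appear). It has 17 states:
  I0: { [F → . X b x], [F' → . F], [X → . ; x x], [X → . b D ;], [X → . x b F] }  — shift
  I1: { [X → ; . x x] }  — shift
  I2: { [F' → F .] }  — accept
  I3: { [F → X . b x] }  — shift
  I4: { [D → . b x b], [X → b . D ;] }  — shift
  I5: { [X → x . b F] }  — shift
  I6: { [F → . X b x], [X → . ; x x], [X → . b D ;], [X → . x b F], [X → x b . F] }  — shift
  I7: { [X → x b F .] }  — reduce
  I8: { [X → b D . ;] }  — shift
  I9: { [D → b . x b] }  — shift
  I10: { [D → b x . b] }  — shift
  I11: { [D → b x b .] }  — reduce
  I12: { [X → b D ; .] }  — reduce
  I13: { [F → X b . x] }  — shift
  I14: { [F → X b x .] }  — reduce
  I15: { [X → ; x . x] }  — shift
  I16: { [X → ; x x .] }  — reduce

No state contains both a complete item and a shift item.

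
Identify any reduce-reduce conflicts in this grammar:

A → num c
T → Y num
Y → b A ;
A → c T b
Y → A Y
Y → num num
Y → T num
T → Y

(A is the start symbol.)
Yes — I17: [T → Y .] vs [Y → A Y .]

Augment with A' → A and build the canonical LR(0) collection (I0 = CLOSURE({[A' → . A]}), then GOTO on every symbol after a dot until no new states appear). It has 18 states:
  I0: { [A → . c T b], [A → . num c], [A' → . A] }  — shift
  I1: { [A' → A .] }  — accept
  I2: { [A → . c T b], [A → . num c], [A → c . T b], [T → . Y num], [T → . Y], [Y → . A Y], [Y → . T num], [Y → . b A ;], [Y → . num num] }  — shift
  I3: { [A → num . c] }  — shift
  I4: { [A → num c .] }  — reduce
  I5: { [A → . c T b], [A → . num c], [T → . Y num], [T → . Y], [Y → . A Y], [Y → . T num], [Y → . b A ;], [Y → . num num], [Y → A . Y] }  — shift
  I6: { [A → c T . b], [Y → T . num] }  — shift
  I7: { [T → Y . num], [T → Y .] }  — shift, reduce
  I8: { [A → . c T b], [A → . num c], [Y → b . A ;] }  — shift
  I9: { [A → num . c], [Y → num . num] }  — shift
  I10: { [Y → num num .] }  — reduce
  I11: { [Y → b A . ;] }  — shift
  I12: { [Y → b A ; .] }  — reduce
  I13: { [T → Y num .] }  — reduce
  I14: { [A → c T b .] }  — reduce
  I15: { [Y → T num .] }  — reduce
  I16: { [Y → T . num] }  — shift
  I17: { [T → Y . num], [T → Y .], [Y → A Y .] }  — shift, 2 reduces

I17 contains complete items [T → Y .], [Y → A Y .] — reduce-reduce conflict.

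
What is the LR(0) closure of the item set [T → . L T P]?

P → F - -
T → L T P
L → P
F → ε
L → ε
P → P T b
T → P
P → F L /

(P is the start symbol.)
{ [F → .], [L → . P], [L → .], [P → . F - -], [P → . F L /], [P → . P T b], [T → . L T P] }

Start with: [T → . L T P]
  [T → . L T P] has the dot before L: add [L → . P], [L → .]
  [L → . P] has the dot before P: add [P → . F - -], [P → . P T b], [P → . F L /]
  [P → . F - -] has the dot before F: add [F → .]
No further items can be added.

CLOSURE = { [F → .], [L → . P], [L → .], [P → . F - -], [P → . F L /], [P → . P T b], [T → . L T P] }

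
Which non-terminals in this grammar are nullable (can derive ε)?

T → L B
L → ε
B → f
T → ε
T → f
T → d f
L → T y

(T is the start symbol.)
ε-productions: L → ε, T → ε
So L, T are immediately nullable.
No further non-terminal can be added: every production for the remaining non-terminals contains a terminal or a non-nullable non-terminal.
Nullable = { 'L', 'T' }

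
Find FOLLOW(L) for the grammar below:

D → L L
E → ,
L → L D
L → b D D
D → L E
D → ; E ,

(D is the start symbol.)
To compute FOLLOW(L), find every occurrence of L on a right-hand side N → α L β: add FIRST(β) \ {ε}, and if β is empty or nullable also add FOLLOW(N). Iterate to a fixed point.

In D → L L: L is followed by L, add FIRST(L) \ {ε} = { 'b' }
In D → L L: L is at the end, add FOLLOW(D)
In L → L D: L is followed by D, add FIRST(D) \ {ε} = { ';', 'b' }
In D → L E: L is followed by E, add FIRST(E) \ {ε} = { ',' }

The FOLLOW sets referred to above (computed the same way, to a fixed point):
  FOLLOW(D) = { $, ',', ';', 'b' }

Taking the union: FOLLOW(L) = { $, ',', ';', 'b' }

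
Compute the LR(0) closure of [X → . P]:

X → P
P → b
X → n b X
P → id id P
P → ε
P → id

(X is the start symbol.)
Start with: [X → . P]
  [X → . P] has the dot before P: add [P → . b], [P → . id id P], [P → .], [P → . id]
No further items can be added.

CLOSURE = { [P → . b], [P → . id id P], [P → . id], [P → .], [X → . P] }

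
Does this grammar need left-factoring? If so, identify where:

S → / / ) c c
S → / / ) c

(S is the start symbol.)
Left-factoring is needed when two productions for the same non-terminal
share a common prefix on the right-hand side.

Productions for S:
  S → / / ) c c
  S → / / ) c

Found common prefix '/ / ) c' in productions for S

Answer: Yes, S has productions with common prefix '/ / ) c'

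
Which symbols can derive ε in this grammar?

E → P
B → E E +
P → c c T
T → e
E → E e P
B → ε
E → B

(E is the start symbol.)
ε-productions: B → ε
So B is immediately nullable.
E → B: every symbol on the right is nullable, so E is nullable too.
No further non-terminal can be added: every production for the remaining non-terminals contains a terminal or a non-nullable non-terminal.
Nullable = { 'B', 'E' }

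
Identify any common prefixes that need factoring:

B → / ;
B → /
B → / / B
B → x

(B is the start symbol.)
Yes, B has productions with common prefix '/'

Left-factoring is needed when two productions for the same non-terminal
share a common prefix on the right-hand side.

Productions for B:
  B → / ;
  B → /
  B → / / B
  B → x

Found common prefix '/' in productions for B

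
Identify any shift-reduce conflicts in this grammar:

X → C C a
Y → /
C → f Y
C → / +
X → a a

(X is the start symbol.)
Augment with X' → X and build the canonical LR(0) collection (I0 = CLOSURE({[X' → . X]}), then GOTO on every symbol after a dot until no new states appear). It has 12 states:
  I0: { [C → . / +], [C → . f Y], [X → . C C a], [X → . a a], [X' → . X] }  — shift
  I1: { [C → / . +] }  — shift
  I2: { [C → . / +], [C → . f Y], [X → C . C a] }  — shift
  I3: { [X' → X .] }  — accept
  I4: { [X → a . a] }  — shift
  I5: { [C → f . Y], [Y → . /] }  — shift
  I6: { [Y → / .] }  — reduce
  I7: { [C → f Y .] }  — reduce
  I8: { [X → a a .] }  — reduce
  I9: { [X → C C . a] }  — shift
  I10: { [X → C C a .] }  — reduce
  I11: { [C → / + .] }  — reduce

No state contains both a complete item and a shift item.

Answer: No shift-reduce conflicts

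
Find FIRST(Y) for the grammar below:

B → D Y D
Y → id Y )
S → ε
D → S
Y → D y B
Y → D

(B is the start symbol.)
{ 'id', 'y', ε }

To compute FIRST(Y), examine every production with Y on the left-hand side, reading each right-hand side left to right until a non-nullable symbol is reached.

FIRST sets of the other non-terminals involved (by the same procedure, iterated to a fixed point):
  FIRST(D) = { ε }

From Y → id Y ):
  - id is a terminal: add 'id' and stop
From Y → D y B:
  - D is a non-terminal: add FIRST(D) \ {ε} = { }
    D is nullable, so continue to the next symbol
  - y is a terminal: add 'y' and stop
From Y → D:
  - D is a non-terminal: add FIRST(D) \ {ε} = { }
    D is nullable and nothing follows, so the whole right-hand side can vanish: ε ∈ FIRST(Y)

Collecting: FIRST(Y) = { 'id', 'y', ε }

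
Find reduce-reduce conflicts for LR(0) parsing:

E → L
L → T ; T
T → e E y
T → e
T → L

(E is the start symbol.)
Yes — I2: [E → L .] vs [T → L .]

A reduce-reduce conflict occurs when an LR(0) state has two complete items [A → α .] and [B → β .] — both call for a reduction, and with no lookahead the parser cannot choose between them.

Augment with E' → E and build the canonical LR(0) collection (I0 = CLOSURE({[E' → . E]}), then GOTO on every symbol after a dot until no new states appear). It has 10 states:
  I0: { [E → . L], [E' → . E], [L → . T ; T], [T → . L], [T → . e E y], [T → . e] }  — shift
  I1: { [E' → E .] }  — accept
  I2: { [E → L .], [T → L .] }  — 2 reduces
  I3: { [L → T . ; T] }  — shift
  I4: { [E → . L], [L → . T ; T], [T → . L], [T → . e E y], [T → . e], [T → e . E y], [T → e .] }  — shift, reduce
  I5: { [T → e E . y] }  — shift
  I6: { [T → e E y .] }  — reduce
  I7: { [L → . T ; T], [L → T ; . T], [T → . L], [T → . e E y], [T → . e] }  — shift
  I8: { [T → L .] }  — reduce
  I9: { [L → T . ; T], [L → T ; T .] }  — shift, reduce

I2 contains complete items [E → L .], [T → L .] — reduce-reduce conflict.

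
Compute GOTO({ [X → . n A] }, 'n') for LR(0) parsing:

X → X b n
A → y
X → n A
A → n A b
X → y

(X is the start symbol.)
GOTO(I, 'n') = CLOSURE({ [A → αX.β] : [A → α.Xβ] ∈ I, X = 'n' })

Items with dot before 'n', with the dot advanced:
  [X → . n A] → [X → n . A]
Closure of the advanced items:
  [X → n . A] has the dot before A: add [A → . y], [A → . n A b]

GOTO = { [A → . n A b], [A → . y], [X → n . A] }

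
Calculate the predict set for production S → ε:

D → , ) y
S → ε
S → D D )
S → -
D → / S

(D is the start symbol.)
{ $, ')', ',', '/' }

PREDICT(S → ε) = (FIRST(RHS) \ {ε}) ∪ (FOLLOW(S) if ε ∈ FIRST(RHS), i.e. RHS ⇒* ε)
The right-hand side is ε (FIRST(ε) = { ε }), so the predict set is FOLLOW(S) = { $, ')', ',', '/' }
PREDICT(S → ε) = { $, ')', ',', '/' }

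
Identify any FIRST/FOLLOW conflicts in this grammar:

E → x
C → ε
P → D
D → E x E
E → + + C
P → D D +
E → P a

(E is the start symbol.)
Nullable non-terminals: C.
C has a nullable alternative but only one production, so nothing to check.

D, E, P have no nullable alternative, so no FIRST/FOLLOW check is needed there.

No FIRST/FOLLOW conflicts found.

Answer: No FIRST/FOLLOW conflicts.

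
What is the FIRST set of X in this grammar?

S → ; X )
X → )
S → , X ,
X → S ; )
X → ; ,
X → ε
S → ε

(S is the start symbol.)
FIRST sets of the other non-terminals involved (by the same procedure, iterated to a fixed point):
  FIRST(S) = { ',', ';', ε }

From X → ):
  - ')' is a terminal: add ')' and stop
From X → S ; ):
  - S is a non-terminal: add FIRST(S) \ {ε} = { ',', ';' }
    S is nullable, so continue to the next symbol
  - ';' is a terminal: add ';' and stop
From X → ; ,:
  - ';' is a terminal: add ';' and stop
From X → ε:
  - ε-production, so ε ∈ FIRST(X)

Collecting: FIRST(X) = { ')', ',', ';', ε }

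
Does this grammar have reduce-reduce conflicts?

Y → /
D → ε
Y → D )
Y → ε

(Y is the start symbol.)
A reduce-reduce conflict occurs when an LR(0) state has two complete items [A → α .] and [B → β .] — both call for a reduction, and with no lookahead the parser cannot choose between them.

Augment with Y' → Y and build the canonical LR(0) collection (I0 = CLOSURE({[Y' → . Y]}), then GOTO on every symbol after a dot until no new states appear). It has 5 states:
  I0: { [D → .], [Y → . /], [Y → . D )], [Y → .], [Y' → . Y] }  — shift, 2 reduces
  I1: { [Y → / .] }  — reduce
  I2: { [Y → D . )] }  — shift
  I3: { [Y' → Y .] }  — accept
  I4: { [Y → D ) .] }  — reduce

I0 contains complete items [D → .], [Y → .] — reduce-reduce conflict.

Answer: Yes — I0: [D → .] vs [Y → .]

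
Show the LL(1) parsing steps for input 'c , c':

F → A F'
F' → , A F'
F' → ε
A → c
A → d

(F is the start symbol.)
Stack is shown with the top on the left.

Stack     Input    Action
-------------------------
F $       c , c $  output F → A F'
A F' $    c , c $  output A → c
c F' $    c , c $  match 'c'
F' $      , c $    output F' → , A F'
, A F' $  , c $    match ','
A F' $    c $      output A → c
c F' $    c $      match 'c'
F' $      $        output F' → ε
$         $        accept

The string is accepted.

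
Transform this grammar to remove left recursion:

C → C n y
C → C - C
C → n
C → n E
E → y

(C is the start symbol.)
C → n C'
C → n E C'
C' → n y C'
C' → - C C'
C' → ε
E → y

C is directly left-recursive. The standard transformation for
  A → A α₁ | ... | A α_m | β₁ | ... | β_n
is
  A  → β₁ A' | ... | β_n A'
  A' → α₁ A' | ... | α_m A' | ε

C → n becomes C → n C'
C → n E becomes C → n E C'
C → C n y becomes C' → n y C'
C → C - C becomes C' → - C C'
Add C' → ε

Productions for other non-terminals are unchanged:
  E → y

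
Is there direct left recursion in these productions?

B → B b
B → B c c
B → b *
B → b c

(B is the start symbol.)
Yes, B is left-recursive

Direct left recursion occurs when N → N α for some non-terminal N (the right-hand side begins with the left-hand side itself).

B → B b: LEFT RECURSIVE (starts with B)
B → B c c: LEFT RECURSIVE (starts with B)
B → b *: starts with b
B → b c: starts with b

The grammar has direct left recursion on: B.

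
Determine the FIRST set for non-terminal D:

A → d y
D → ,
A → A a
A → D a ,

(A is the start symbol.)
From D → ,:
  - ',' is a terminal: add ',' and stop

Collecting: FIRST(D) = { ',' }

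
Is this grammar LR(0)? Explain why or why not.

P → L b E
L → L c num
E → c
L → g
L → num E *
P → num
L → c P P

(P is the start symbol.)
No. Shift-reduce conflict between [P → num .] and [E → . c]

Augment with P' → P and build the canonical LR(0) collection (I0 = CLOSURE({[P' → . P]}), then GOTO on every symbol after a dot until no new states appear). It has 15 states:
  I0: { [L → . L c num], [L → . c P P], [L → . g], [L → . num E *], [P → . L b E], [P → . num], [P' → . P] }  — shift
  I1: { [L → L . c num], [P → L . b E] }  — shift
  I2: { [P' → P .] }  — accept
  I3: { [L → . L c num], [L → . c P P], [L → . g], [L → . num E *], [L → c . P P], [P → . L b E], [P → . num] }  — shift
  I4: { [L → g .] }  — reduce
  I5: { [E → . c], [L → num . E *], [P → num .] }  — shift, reduce
  I6: { [L → num E . *] }  — shift
  I7: { [E → c .] }  — reduce
  I8: { [L → num E * .] }  — reduce
  I9: { [L → . L c num], [L → . c P P], [L → . g], [L → . num E *], [L → c P . P], [P → . L b E], [P → . num] }  — shift
  I10: { [L → c P P .] }  — reduce
  I11: { [E → . c], [P → L b . E] }  — shift
  I12: { [L → L c . num] }  — shift
  I13: { [L → L c num .] }  — reduce
  I14: { [P → L b E .] }  — reduce

Conflict in state I5:
  Shift-reduce conflict between [P → num .] and [E → . c]
So the grammar is NOT LR(0).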